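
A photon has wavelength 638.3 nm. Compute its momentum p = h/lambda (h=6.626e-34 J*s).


p = h / lambda
= 6.626e-34 / (638.3e-9)
= 6.626e-34 / 6.3830e-07
= 1.0381e-27 kg*m/s

1.0381e-27


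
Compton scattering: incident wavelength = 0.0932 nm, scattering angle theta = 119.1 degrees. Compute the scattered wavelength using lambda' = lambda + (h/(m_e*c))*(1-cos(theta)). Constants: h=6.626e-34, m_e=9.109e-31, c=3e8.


Compton wavelength: h/(m_e*c) = 2.4247e-12 m
d_lambda = 2.4247e-12 * (1 - cos(119.1 deg))
= 2.4247e-12 * 1.486335
= 3.6039e-12 m = 0.003604 nm
lambda' = 0.0932 + 0.003604
= 0.096804 nm

0.096804


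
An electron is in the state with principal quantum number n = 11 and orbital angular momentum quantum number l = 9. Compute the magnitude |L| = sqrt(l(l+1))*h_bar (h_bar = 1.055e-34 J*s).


L = sqrt(l*(l+1)) * h_bar
= sqrt(9 * 10) * 1.055e-34
= sqrt(90) * 1.055e-34
= 9.4868 * 1.055e-34
= 1.0009e-33 J*s

1.0009e-33


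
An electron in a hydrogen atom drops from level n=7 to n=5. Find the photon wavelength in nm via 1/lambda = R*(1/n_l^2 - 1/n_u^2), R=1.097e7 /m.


1/lambda = R * (1/n_l^2 - 1/n_u^2)
= 1.097e7 * (1/5^2 - 1/7^2)
= 1.097e7 * (0.04 - 0.020408)
= 1.097e7 * 0.019592
= 2.1492e+05 /m
lambda = 1 / 2.1492e+05 = 4652.8411 nm

4652.8411


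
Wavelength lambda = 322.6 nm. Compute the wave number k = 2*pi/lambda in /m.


k = 2 * pi / lambda
= 6.2832 / (322.6e-9)
= 6.2832 / 3.2260e-07
= 1.9477e+07 /m

1.9477e+07


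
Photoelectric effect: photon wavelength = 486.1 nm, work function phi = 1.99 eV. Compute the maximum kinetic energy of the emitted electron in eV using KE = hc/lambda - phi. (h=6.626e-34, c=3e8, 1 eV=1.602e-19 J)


E_photon = hc / lambda
= (6.626e-34)(3e8) / (486.1e-9)
= 4.0893e-19 J
= 2.5526 eV
KE = E_photon - phi
= 2.5526 - 1.99
= 0.5626 eV

0.5626


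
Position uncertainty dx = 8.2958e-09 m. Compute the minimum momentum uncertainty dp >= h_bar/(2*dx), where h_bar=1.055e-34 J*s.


dp = h_bar / (2 * dx)
= 1.055e-34 / (2 * 8.2958e-09)
= 1.055e-34 / 1.6592e-08
= 6.3586e-27 kg*m/s

6.3586e-27


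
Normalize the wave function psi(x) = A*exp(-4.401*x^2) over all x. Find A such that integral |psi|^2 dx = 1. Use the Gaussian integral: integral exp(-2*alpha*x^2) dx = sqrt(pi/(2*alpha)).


integral |psi|^2 dx = A^2 * sqrt(pi/(2*alpha)) = 1
A^2 = sqrt(2*alpha/pi)
= sqrt(2 * 4.401 / pi)
= 1.673847
A = sqrt(1.673847)
= 1.2938

1.2938


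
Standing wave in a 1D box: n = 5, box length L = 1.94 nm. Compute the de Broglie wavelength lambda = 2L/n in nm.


lambda = 2L / n
= 2 * 1.94 / 5
= 3.88 / 5
= 0.776 nm

0.776


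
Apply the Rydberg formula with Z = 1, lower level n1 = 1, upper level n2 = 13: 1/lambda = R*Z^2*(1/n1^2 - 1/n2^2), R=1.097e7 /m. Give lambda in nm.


1/lambda = R * Z^2 * (1/n1^2 - 1/n2^2)
= 1.097e7 * 1^2 * (1/1^2 - 1/13^2)
= 1.097e7 * 1 * (1.0 - 0.005917)
= 1.0905e+07 /m
lambda = 1 / 1.0905e+07
= 91.7003 nm

91.7003


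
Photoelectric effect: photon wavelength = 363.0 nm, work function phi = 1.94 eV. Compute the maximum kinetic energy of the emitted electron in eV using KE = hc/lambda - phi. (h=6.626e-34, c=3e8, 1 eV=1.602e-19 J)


E_photon = hc / lambda
= (6.626e-34)(3e8) / (363.0e-9)
= 5.4760e-19 J
= 3.4182 eV
KE = E_photon - phi
= 3.4182 - 1.94
= 1.4782 eV

1.4782


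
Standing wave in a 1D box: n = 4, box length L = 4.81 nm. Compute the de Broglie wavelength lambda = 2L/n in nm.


lambda = 2L / n
= 2 * 4.81 / 4
= 9.62 / 4
= 2.405 nm

2.405


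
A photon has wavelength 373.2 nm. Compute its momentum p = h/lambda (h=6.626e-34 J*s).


p = h / lambda
= 6.626e-34 / (373.2e-9)
= 6.626e-34 / 3.7320e-07
= 1.7755e-27 kg*m/s

1.7755e-27


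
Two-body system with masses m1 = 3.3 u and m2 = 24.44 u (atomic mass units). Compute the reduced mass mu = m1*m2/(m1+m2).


mu = m1 * m2 / (m1 + m2)
= 3.3 * 24.44 / (3.3 + 24.44)
= 80.652 / 27.74
= 2.9074 u

2.9074


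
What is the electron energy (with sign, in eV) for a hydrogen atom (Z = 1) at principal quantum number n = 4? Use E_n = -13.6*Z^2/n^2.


E_n = -13.6 * Z^2 / n^2
= -13.6 * 1^2 / 4^2
= -13.6 * 1 / 16
= -0.85 eV

-0.85


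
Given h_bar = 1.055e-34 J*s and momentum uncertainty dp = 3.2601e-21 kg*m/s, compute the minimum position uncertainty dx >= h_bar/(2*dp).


dx = h_bar / (2 * dp)
= 1.055e-34 / (2 * 3.2601e-21)
= 1.055e-34 / 6.5202e-21
= 1.6180e-14 m

1.6180e-14


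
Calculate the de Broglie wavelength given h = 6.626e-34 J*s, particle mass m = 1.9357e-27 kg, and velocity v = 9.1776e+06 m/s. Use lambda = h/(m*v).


lambda = h / (m * v)
= 6.626e-34 / (1.9357e-27 * 9.1776e+06)
= 6.626e-34 / 1.7765e-20
= 3.7298e-14 m

3.7298e-14


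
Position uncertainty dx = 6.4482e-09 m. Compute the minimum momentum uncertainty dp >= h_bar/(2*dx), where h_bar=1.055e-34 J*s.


dp = h_bar / (2 * dx)
= 1.055e-34 / (2 * 6.4482e-09)
= 1.055e-34 / 1.2896e-08
= 8.1806e-27 kg*m/s

8.1806e-27


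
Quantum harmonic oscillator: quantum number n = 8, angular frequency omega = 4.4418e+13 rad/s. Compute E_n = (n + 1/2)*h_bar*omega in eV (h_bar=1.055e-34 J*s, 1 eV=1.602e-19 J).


E = (n + 1/2) * h_bar * omega
= (8 + 0.5) * 1.055e-34 * 4.4418e+13
= 8.5 * 4.6861e-21
= 3.9832e-20 J
= 0.2486 eV

0.2486


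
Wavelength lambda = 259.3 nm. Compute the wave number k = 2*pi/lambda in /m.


k = 2 * pi / lambda
= 6.2832 / (259.3e-9)
= 6.2832 / 2.5930e-07
= 2.4231e+07 /m

2.4231e+07


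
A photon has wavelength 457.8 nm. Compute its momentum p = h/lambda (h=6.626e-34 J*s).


p = h / lambda
= 6.626e-34 / (457.8e-9)
= 6.626e-34 / 4.5780e-07
= 1.4474e-27 kg*m/s

1.4474e-27


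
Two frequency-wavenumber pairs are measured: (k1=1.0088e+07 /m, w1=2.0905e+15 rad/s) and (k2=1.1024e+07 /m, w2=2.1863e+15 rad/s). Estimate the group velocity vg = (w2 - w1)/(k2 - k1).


vg = (w2 - w1) / (k2 - k1)
= (2.1863e+15 - 2.0905e+15) / (1.1024e+07 - 1.0088e+07)
= 9.5800e+13 / 9.3600e+05
= 1.0235e+08 m/s

1.0235e+08


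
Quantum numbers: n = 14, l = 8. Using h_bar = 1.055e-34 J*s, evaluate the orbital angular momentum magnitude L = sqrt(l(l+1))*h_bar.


L = sqrt(l*(l+1)) * h_bar
= sqrt(8 * 9) * 1.055e-34
= sqrt(72) * 1.055e-34
= 8.4853 * 1.055e-34
= 8.9520e-34 J*s

8.9520e-34


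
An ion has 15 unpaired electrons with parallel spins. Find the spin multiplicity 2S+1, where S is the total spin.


Total spin S = N * (1/2) = 15 * 0.5 = 7.5
Spin multiplicity = 2S + 1
= 2 * 7.5 + 1
= 16

16


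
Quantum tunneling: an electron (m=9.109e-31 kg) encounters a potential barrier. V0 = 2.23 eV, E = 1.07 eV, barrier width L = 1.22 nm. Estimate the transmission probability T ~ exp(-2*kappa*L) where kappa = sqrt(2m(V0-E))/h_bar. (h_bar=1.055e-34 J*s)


V0 - E = 1.16 eV = 1.8583e-19 J
kappa = sqrt(2 * m * (V0-E)) / h_bar
= sqrt(2 * 9.109e-31 * 1.8583e-19) / 1.055e-34
= 5.5152e+09 /m
2*kappa*L = 2 * 5.5152e+09 * 1.22e-9
= 13.457
T = exp(-13.457) = 1.431209e-06

1.431209e-06


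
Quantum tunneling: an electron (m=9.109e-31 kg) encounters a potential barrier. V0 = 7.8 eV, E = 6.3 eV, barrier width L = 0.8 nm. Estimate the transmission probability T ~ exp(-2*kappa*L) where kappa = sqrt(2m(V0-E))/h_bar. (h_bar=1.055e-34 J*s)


V0 - E = 1.5 eV = 2.4030e-19 J
kappa = sqrt(2 * m * (V0-E)) / h_bar
= sqrt(2 * 9.109e-31 * 2.4030e-19) / 1.055e-34
= 6.2715e+09 /m
2*kappa*L = 2 * 6.2715e+09 * 0.8e-9
= 10.0345
T = exp(-10.0345) = 4.386134e-05

4.386134e-05


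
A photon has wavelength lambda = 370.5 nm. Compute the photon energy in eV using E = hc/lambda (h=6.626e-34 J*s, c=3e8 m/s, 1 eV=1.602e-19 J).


E = hc / lambda
= (6.626e-34)(3e8) / (370.5e-9)
= 1.9878e-25 / 3.7050e-07
= 5.3652e-19 J
Converting to eV: 5.3652e-19 / 1.602e-19
= 3.3491 eV

3.3491


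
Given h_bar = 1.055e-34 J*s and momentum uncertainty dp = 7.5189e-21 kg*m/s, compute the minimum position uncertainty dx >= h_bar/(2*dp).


dx = h_bar / (2 * dp)
= 1.055e-34 / (2 * 7.5189e-21)
= 1.055e-34 / 1.5038e-20
= 7.0157e-15 m

7.0157e-15


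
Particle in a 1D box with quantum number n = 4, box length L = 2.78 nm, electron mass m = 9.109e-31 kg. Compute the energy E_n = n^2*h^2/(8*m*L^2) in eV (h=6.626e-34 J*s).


E = n^2 * h^2 / (8 * m * L^2)
= 4^2 * (6.626e-34)^2 / (8 * 9.109e-31 * (2.78e-9)^2)
= 16 * 4.3904e-67 / (8 * 9.109e-31 * 7.7284e-18)
= 1.2473e-19 J
= 0.7786 eV

0.7786


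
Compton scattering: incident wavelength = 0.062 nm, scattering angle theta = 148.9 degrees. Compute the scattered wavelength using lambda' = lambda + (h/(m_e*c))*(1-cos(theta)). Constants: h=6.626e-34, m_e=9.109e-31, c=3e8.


Compton wavelength: h/(m_e*c) = 2.4247e-12 m
d_lambda = 2.4247e-12 * (1 - cos(148.9 deg))
= 2.4247e-12 * 1.856267
= 4.5009e-12 m = 0.004501 nm
lambda' = 0.062 + 0.004501
= 0.066501 nm

0.066501


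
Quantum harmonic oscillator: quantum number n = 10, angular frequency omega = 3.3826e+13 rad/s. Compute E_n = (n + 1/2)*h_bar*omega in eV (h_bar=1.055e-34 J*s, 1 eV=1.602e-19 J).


E = (n + 1/2) * h_bar * omega
= (10 + 0.5) * 1.055e-34 * 3.3826e+13
= 10.5 * 3.5686e-21
= 3.7471e-20 J
= 0.2339 eV

0.2339


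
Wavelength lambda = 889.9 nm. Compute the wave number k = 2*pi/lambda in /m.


k = 2 * pi / lambda
= 6.2832 / (889.9e-9)
= 6.2832 / 8.8990e-07
= 7.0606e+06 /m

7.0606e+06


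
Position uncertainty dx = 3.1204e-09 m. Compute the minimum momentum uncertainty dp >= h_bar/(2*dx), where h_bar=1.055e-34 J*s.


dp = h_bar / (2 * dx)
= 1.055e-34 / (2 * 3.1204e-09)
= 1.055e-34 / 6.2408e-09
= 1.6905e-26 kg*m/s

1.6905e-26


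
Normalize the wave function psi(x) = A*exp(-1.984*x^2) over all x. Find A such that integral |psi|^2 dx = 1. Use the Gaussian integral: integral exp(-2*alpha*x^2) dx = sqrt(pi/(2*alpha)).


integral |psi|^2 dx = A^2 * sqrt(pi/(2*alpha)) = 1
A^2 = sqrt(2*alpha/pi)
= sqrt(2 * 1.984 / pi)
= 1.123857
A = sqrt(1.123857)
= 1.0601

1.0601


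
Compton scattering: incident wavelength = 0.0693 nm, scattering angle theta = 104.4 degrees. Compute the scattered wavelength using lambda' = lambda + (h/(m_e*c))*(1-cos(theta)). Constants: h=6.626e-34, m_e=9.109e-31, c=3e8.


Compton wavelength: h/(m_e*c) = 2.4247e-12 m
d_lambda = 2.4247e-12 * (1 - cos(104.4 deg))
= 2.4247e-12 * 1.24869
= 3.0277e-12 m = 0.003028 nm
lambda' = 0.0693 + 0.003028
= 0.072328 nm

0.072328


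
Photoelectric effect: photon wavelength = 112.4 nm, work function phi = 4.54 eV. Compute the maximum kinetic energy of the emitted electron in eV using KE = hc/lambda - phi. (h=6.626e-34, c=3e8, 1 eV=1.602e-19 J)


E_photon = hc / lambda
= (6.626e-34)(3e8) / (112.4e-9)
= 1.7685e-18 J
= 11.0394 eV
KE = E_photon - phi
= 11.0394 - 4.54
= 6.4994 eV

6.4994


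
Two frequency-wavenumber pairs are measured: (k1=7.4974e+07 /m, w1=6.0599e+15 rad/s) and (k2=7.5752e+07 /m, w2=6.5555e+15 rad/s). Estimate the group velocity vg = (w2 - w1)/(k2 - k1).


vg = (w2 - w1) / (k2 - k1)
= (6.5555e+15 - 6.0599e+15) / (7.5752e+07 - 7.4974e+07)
= 4.9560e+14 / 7.7800e+05
= 6.3702e+08 m/s

6.3702e+08


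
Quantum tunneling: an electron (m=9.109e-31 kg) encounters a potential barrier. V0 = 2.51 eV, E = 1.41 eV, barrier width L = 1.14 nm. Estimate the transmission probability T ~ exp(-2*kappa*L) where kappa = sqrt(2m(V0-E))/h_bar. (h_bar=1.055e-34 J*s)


V0 - E = 1.1 eV = 1.7622e-19 J
kappa = sqrt(2 * m * (V0-E)) / h_bar
= sqrt(2 * 9.109e-31 * 1.7622e-19) / 1.055e-34
= 5.3706e+09 /m
2*kappa*L = 2 * 5.3706e+09 * 1.14e-9
= 12.245
T = exp(-12.245) = 4.808893e-06

4.808893e-06


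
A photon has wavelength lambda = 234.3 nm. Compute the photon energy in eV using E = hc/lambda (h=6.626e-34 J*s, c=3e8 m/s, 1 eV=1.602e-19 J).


E = hc / lambda
= (6.626e-34)(3e8) / (234.3e-9)
= 1.9878e-25 / 2.3430e-07
= 8.4840e-19 J
Converting to eV: 8.4840e-19 / 1.602e-19
= 5.2959 eV

5.2959


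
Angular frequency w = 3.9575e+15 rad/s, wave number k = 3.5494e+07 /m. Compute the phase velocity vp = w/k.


vp = w / k
= 3.9575e+15 / 3.5494e+07
= 1.1150e+08 m/s

1.1150e+08


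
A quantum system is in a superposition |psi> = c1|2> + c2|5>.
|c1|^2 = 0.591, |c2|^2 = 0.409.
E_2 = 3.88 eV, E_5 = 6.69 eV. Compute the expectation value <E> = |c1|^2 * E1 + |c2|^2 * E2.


<E> = |c1|^2 * E1 + |c2|^2 * E2
= 0.591 * 3.88 + 0.409 * 6.69
= 2.2931 + 2.7362
= 5.0293 eV

5.0293


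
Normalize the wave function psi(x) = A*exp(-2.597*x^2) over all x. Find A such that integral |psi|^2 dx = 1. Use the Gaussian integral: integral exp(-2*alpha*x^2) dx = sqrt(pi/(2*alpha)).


integral |psi|^2 dx = A^2 * sqrt(pi/(2*alpha)) = 1
A^2 = sqrt(2*alpha/pi)
= sqrt(2 * 2.597 / pi)
= 1.285808
A = sqrt(1.285808)
= 1.1339

1.1339


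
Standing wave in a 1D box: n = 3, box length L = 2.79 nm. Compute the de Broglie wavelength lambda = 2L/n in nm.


lambda = 2L / n
= 2 * 2.79 / 3
= 5.58 / 3
= 1.86 nm

1.86


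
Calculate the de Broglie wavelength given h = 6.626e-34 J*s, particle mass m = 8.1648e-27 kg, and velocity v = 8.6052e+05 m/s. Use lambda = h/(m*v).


lambda = h / (m * v)
= 6.626e-34 / (8.1648e-27 * 8.6052e+05)
= 6.626e-34 / 7.0260e-21
= 9.4307e-14 m

9.4307e-14


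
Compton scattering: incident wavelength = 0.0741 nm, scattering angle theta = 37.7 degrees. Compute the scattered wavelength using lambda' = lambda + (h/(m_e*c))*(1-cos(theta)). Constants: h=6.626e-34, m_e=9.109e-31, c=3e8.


Compton wavelength: h/(m_e*c) = 2.4247e-12 m
d_lambda = 2.4247e-12 * (1 - cos(37.7 deg))
= 2.4247e-12 * 0.208776
= 5.0622e-13 m = 0.000506 nm
lambda' = 0.0741 + 0.000506
= 0.074606 nm

0.074606


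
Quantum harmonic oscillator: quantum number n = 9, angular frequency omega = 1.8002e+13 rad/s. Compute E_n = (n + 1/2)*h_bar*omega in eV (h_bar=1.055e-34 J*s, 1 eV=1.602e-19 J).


E = (n + 1/2) * h_bar * omega
= (9 + 0.5) * 1.055e-34 * 1.8002e+13
= 9.5 * 1.8992e-21
= 1.8043e-20 J
= 0.1126 eV

0.1126


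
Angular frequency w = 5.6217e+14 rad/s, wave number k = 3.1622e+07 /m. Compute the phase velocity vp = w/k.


vp = w / k
= 5.6217e+14 / 3.1622e+07
= 1.7778e+07 m/s

1.7778e+07


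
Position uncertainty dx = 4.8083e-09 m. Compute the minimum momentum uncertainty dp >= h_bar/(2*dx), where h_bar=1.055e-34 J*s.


dp = h_bar / (2 * dx)
= 1.055e-34 / (2 * 4.8083e-09)
= 1.055e-34 / 9.6166e-09
= 1.0971e-26 kg*m/s

1.0971e-26


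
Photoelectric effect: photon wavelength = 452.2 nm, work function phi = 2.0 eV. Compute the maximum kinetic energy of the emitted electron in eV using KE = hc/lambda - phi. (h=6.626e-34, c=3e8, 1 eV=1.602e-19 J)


E_photon = hc / lambda
= (6.626e-34)(3e8) / (452.2e-9)
= 4.3958e-19 J
= 2.744 eV
KE = E_photon - phi
= 2.744 - 2.0
= 0.744 eV

0.744


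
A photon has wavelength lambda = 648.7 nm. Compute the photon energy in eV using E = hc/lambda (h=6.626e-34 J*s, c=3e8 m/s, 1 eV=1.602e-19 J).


E = hc / lambda
= (6.626e-34)(3e8) / (648.7e-9)
= 1.9878e-25 / 6.4870e-07
= 3.0643e-19 J
Converting to eV: 3.0643e-19 / 1.602e-19
= 1.9128 eV

1.9128


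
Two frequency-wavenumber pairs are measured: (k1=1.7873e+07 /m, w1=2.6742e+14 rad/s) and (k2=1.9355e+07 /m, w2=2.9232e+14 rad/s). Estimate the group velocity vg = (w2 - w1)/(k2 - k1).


vg = (w2 - w1) / (k2 - k1)
= (2.9232e+14 - 2.6742e+14) / (1.9355e+07 - 1.7873e+07)
= 2.4900e+13 / 1.4820e+06
= 1.6802e+07 m/s

1.6802e+07


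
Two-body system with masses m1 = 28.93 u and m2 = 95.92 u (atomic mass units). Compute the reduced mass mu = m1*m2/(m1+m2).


mu = m1 * m2 / (m1 + m2)
= 28.93 * 95.92 / (28.93 + 95.92)
= 2774.9656 / 124.85
= 22.2264 u

22.2264


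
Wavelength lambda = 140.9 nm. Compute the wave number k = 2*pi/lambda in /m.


k = 2 * pi / lambda
= 6.2832 / (140.9e-9)
= 6.2832 / 1.4090e-07
= 4.4593e+07 /m

4.4593e+07


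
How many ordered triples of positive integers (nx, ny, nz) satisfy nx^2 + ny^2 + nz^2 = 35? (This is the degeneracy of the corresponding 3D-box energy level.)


Enumerate all (nx, ny, nz) with nx^2 + ny^2 + nz^2 = 35:
(1,3,5)
(1,5,3)
(3,1,5)
(3,5,1)
(5,1,3)
(5,3,1)
Total degeneracy = 6

6


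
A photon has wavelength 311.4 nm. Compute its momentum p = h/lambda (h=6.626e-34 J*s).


p = h / lambda
= 6.626e-34 / (311.4e-9)
= 6.626e-34 / 3.1140e-07
= 2.1278e-27 kg*m/s

2.1278e-27


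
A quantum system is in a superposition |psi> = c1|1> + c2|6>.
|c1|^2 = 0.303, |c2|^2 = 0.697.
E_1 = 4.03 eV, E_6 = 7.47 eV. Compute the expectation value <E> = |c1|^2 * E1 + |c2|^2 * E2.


<E> = |c1|^2 * E1 + |c2|^2 * E2
= 0.303 * 4.03 + 0.697 * 7.47
= 1.2211 + 5.2066
= 6.4277 eV

6.4277


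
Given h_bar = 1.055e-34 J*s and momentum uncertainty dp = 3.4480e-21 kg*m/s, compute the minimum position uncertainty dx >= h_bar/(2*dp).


dx = h_bar / (2 * dp)
= 1.055e-34 / (2 * 3.4480e-21)
= 1.055e-34 / 6.8960e-21
= 1.5299e-14 m

1.5299e-14


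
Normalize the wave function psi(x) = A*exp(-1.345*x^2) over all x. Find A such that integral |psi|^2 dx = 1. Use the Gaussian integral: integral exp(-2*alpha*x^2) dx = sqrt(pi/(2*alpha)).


integral |psi|^2 dx = A^2 * sqrt(pi/(2*alpha)) = 1
A^2 = sqrt(2*alpha/pi)
= sqrt(2 * 1.345 / pi)
= 0.92534
A = sqrt(0.92534)
= 0.9619

0.9619


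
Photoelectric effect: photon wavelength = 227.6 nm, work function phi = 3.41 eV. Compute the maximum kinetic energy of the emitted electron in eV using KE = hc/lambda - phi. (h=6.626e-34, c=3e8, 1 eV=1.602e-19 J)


E_photon = hc / lambda
= (6.626e-34)(3e8) / (227.6e-9)
= 8.7337e-19 J
= 5.4518 eV
KE = E_photon - phi
= 5.4518 - 3.41
= 2.0418 eV

2.0418


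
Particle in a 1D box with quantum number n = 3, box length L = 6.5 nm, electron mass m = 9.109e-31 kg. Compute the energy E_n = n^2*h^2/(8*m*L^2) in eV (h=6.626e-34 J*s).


E = n^2 * h^2 / (8 * m * L^2)
= 3^2 * (6.626e-34)^2 / (8 * 9.109e-31 * (6.5e-9)^2)
= 9 * 4.3904e-67 / (8 * 9.109e-31 * 4.2250e-17)
= 1.2834e-20 J
= 0.0801 eV

0.0801


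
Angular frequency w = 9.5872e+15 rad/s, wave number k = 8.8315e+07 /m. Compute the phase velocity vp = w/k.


vp = w / k
= 9.5872e+15 / 8.8315e+07
= 1.0856e+08 m/s

1.0856e+08


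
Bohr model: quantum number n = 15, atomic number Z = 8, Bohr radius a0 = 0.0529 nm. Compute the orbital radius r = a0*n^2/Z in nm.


r = a0 * n^2 / Z
= 0.0529 * 15^2 / 8
= 0.0529 * 225 / 8
= 1.4878 nm

1.4878


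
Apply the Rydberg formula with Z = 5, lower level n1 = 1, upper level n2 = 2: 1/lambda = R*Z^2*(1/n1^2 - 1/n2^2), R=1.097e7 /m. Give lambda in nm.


1/lambda = R * Z^2 * (1/n1^2 - 1/n2^2)
= 1.097e7 * 5^2 * (1/1^2 - 1/2^2)
= 1.097e7 * 25 * (1.0 - 0.25)
= 2.0569e+08 /m
lambda = 1 / 2.0569e+08
= 4.8617 nm

4.8617


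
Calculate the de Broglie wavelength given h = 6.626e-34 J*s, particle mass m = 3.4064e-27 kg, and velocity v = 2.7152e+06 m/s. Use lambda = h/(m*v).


lambda = h / (m * v)
= 6.626e-34 / (3.4064e-27 * 2.7152e+06)
= 6.626e-34 / 9.2491e-21
= 7.1640e-14 m

7.1640e-14


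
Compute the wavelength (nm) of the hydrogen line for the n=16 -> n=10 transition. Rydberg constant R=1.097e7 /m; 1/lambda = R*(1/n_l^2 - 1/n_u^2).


1/lambda = R * (1/n_l^2 - 1/n_u^2)
= 1.097e7 * (1/10^2 - 1/16^2)
= 1.097e7 * (0.01 - 0.003906)
= 1.097e7 * 0.006094
= 6.6848e+04 /m
lambda = 1 / 6.6848e+04 = 14959.2128 nm

14959.2128


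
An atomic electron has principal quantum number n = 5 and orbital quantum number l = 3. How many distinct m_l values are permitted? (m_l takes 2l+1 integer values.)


m_l ranges from -l to +l in integer steps
So m_l goes from -3 to +3
Count = 2l + 1 = 2*3 + 1
= 7

7


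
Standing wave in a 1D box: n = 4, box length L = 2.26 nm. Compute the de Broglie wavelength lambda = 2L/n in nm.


lambda = 2L / n
= 2 * 2.26 / 4
= 4.52 / 4
= 1.13 nm

1.13


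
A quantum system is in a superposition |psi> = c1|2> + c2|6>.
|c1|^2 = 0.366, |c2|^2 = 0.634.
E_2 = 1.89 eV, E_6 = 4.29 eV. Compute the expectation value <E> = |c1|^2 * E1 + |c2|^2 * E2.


<E> = |c1|^2 * E1 + |c2|^2 * E2
= 0.366 * 1.89 + 0.634 * 4.29
= 0.6917 + 2.7199
= 3.4116 eV

3.4116


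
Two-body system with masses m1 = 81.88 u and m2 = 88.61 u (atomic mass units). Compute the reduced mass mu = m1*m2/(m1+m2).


mu = m1 * m2 / (m1 + m2)
= 81.88 * 88.61 / (81.88 + 88.61)
= 7255.3868 / 170.49
= 42.5561 u

42.5561


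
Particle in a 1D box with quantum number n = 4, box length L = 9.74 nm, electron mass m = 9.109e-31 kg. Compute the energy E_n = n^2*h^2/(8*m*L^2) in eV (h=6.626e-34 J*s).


E = n^2 * h^2 / (8 * m * L^2)
= 4^2 * (6.626e-34)^2 / (8 * 9.109e-31 * (9.74e-9)^2)
= 16 * 4.3904e-67 / (8 * 9.109e-31 * 9.4868e-17)
= 1.0161e-20 J
= 0.0634 eV

0.0634


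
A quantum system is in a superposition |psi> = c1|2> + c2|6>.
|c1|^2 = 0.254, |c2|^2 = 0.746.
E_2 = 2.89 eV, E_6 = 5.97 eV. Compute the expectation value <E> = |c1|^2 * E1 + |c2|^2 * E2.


<E> = |c1|^2 * E1 + |c2|^2 * E2
= 0.254 * 2.89 + 0.746 * 5.97
= 0.7341 + 4.4536
= 5.1877 eV

5.1877


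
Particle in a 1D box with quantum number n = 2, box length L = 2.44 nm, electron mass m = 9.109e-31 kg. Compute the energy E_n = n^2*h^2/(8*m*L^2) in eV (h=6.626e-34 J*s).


E = n^2 * h^2 / (8 * m * L^2)
= 2^2 * (6.626e-34)^2 / (8 * 9.109e-31 * (2.44e-9)^2)
= 4 * 4.3904e-67 / (8 * 9.109e-31 * 5.9536e-18)
= 4.0478e-20 J
= 0.2527 eV

0.2527


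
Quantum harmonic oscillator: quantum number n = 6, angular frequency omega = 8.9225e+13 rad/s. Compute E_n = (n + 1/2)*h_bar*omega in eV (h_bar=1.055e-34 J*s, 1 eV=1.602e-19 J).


E = (n + 1/2) * h_bar * omega
= (6 + 0.5) * 1.055e-34 * 8.9225e+13
= 6.5 * 9.4132e-21
= 6.1186e-20 J
= 0.3819 eV

0.3819


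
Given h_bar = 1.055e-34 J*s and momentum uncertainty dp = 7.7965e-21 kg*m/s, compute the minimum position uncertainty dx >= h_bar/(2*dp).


dx = h_bar / (2 * dp)
= 1.055e-34 / (2 * 7.7965e-21)
= 1.055e-34 / 1.5593e-20
= 6.7659e-15 m

6.7659e-15


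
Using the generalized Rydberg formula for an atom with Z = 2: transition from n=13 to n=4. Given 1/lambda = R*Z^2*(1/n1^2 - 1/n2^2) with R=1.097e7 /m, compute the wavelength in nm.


1/lambda = R * Z^2 * (1/n1^2 - 1/n2^2)
= 1.097e7 * 2^2 * (1/4^2 - 1/13^2)
= 1.097e7 * 4 * (0.0625 - 0.005917)
= 2.4829e+06 /m
lambda = 1 / 2.4829e+06
= 402.7621 nm

402.7621


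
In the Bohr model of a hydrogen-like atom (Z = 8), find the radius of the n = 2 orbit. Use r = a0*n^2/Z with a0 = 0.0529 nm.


r = a0 * n^2 / Z
= 0.0529 * 2^2 / 8
= 0.0529 * 4 / 8
= 0.0265 nm

0.0265


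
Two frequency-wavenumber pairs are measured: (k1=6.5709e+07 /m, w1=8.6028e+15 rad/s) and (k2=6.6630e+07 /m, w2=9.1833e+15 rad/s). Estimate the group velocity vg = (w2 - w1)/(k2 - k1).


vg = (w2 - w1) / (k2 - k1)
= (9.1833e+15 - 8.6028e+15) / (6.6630e+07 - 6.5709e+07)
= 5.8050e+14 / 9.2100e+05
= 6.3029e+08 m/s

6.3029e+08


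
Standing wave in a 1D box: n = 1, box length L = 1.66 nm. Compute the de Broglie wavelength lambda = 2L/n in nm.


lambda = 2L / n
= 2 * 1.66 / 1
= 3.32 / 1
= 3.32 nm

3.32


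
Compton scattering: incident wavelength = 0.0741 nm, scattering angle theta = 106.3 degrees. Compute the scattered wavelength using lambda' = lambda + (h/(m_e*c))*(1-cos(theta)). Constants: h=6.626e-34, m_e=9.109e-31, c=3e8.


Compton wavelength: h/(m_e*c) = 2.4247e-12 m
d_lambda = 2.4247e-12 * (1 - cos(106.3 deg))
= 2.4247e-12 * 1.280667
= 3.1052e-12 m = 0.003105 nm
lambda' = 0.0741 + 0.003105
= 0.077205 nm

0.077205


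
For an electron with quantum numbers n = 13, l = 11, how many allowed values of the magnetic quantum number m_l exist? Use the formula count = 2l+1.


m_l ranges from -l to +l in integer steps
So m_l goes from -11 to +11
Count = 2l + 1 = 2*11 + 1
= 23

23


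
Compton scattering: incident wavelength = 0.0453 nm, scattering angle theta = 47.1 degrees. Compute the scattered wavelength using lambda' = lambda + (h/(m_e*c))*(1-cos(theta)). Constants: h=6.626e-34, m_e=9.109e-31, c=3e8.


Compton wavelength: h/(m_e*c) = 2.4247e-12 m
d_lambda = 2.4247e-12 * (1 - cos(47.1 deg))
= 2.4247e-12 * 0.319279
= 7.7416e-13 m = 0.000774 nm
lambda' = 0.0453 + 0.000774
= 0.046074 nm

0.046074


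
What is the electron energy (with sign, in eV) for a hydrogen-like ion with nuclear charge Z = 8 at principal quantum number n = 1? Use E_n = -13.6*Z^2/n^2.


E_n = -13.6 * Z^2 / n^2
= -13.6 * 8^2 / 1^2
= -13.6 * 64 / 1
= -870.4 eV

-870.4


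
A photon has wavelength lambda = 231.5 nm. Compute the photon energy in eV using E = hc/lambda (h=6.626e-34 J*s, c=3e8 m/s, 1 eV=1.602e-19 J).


E = hc / lambda
= (6.626e-34)(3e8) / (231.5e-9)
= 1.9878e-25 / 2.3150e-07
= 8.5866e-19 J
Converting to eV: 8.5866e-19 / 1.602e-19
= 5.3599 eV

5.3599


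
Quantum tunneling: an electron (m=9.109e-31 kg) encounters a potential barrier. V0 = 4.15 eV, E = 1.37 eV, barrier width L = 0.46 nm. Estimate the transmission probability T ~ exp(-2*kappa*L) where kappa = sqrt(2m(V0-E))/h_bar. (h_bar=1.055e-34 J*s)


V0 - E = 2.78 eV = 4.4536e-19 J
kappa = sqrt(2 * m * (V0-E)) / h_bar
= sqrt(2 * 9.109e-31 * 4.4536e-19) / 1.055e-34
= 8.5379e+09 /m
2*kappa*L = 2 * 8.5379e+09 * 0.46e-9
= 7.8549
T = exp(-7.8549) = 3.878559e-04

3.878559e-04


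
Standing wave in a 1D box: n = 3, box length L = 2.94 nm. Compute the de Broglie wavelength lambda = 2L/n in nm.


lambda = 2L / n
= 2 * 2.94 / 3
= 5.88 / 3
= 1.96 nm

1.96


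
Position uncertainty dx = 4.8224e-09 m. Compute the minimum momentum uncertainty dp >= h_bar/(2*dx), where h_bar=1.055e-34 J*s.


dp = h_bar / (2 * dx)
= 1.055e-34 / (2 * 4.8224e-09)
= 1.055e-34 / 9.6448e-09
= 1.0939e-26 kg*m/s

1.0939e-26


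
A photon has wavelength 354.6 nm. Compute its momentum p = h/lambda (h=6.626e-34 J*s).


p = h / lambda
= 6.626e-34 / (354.6e-9)
= 6.626e-34 / 3.5460e-07
= 1.8686e-27 kg*m/s

1.8686e-27


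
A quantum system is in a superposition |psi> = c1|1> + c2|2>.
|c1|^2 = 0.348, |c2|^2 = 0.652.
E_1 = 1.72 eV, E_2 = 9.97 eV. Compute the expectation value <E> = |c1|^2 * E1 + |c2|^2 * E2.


<E> = |c1|^2 * E1 + |c2|^2 * E2
= 0.348 * 1.72 + 0.652 * 9.97
= 0.5986 + 6.5004
= 7.099 eV

7.099


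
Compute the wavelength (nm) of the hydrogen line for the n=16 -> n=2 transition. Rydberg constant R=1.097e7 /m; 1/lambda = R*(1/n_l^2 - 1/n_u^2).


1/lambda = R * (1/n_l^2 - 1/n_u^2)
= 1.097e7 * (1/2^2 - 1/16^2)
= 1.097e7 * (0.25 - 0.003906)
= 1.097e7 * 0.246094
= 2.6996e+06 /m
lambda = 1 / 2.6996e+06 = 370.4186 nm

370.4186


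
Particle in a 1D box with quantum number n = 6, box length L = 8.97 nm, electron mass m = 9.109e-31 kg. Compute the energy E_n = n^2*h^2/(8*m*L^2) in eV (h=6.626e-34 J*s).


E = n^2 * h^2 / (8 * m * L^2)
= 6^2 * (6.626e-34)^2 / (8 * 9.109e-31 * (8.97e-9)^2)
= 36 * 4.3904e-67 / (8 * 9.109e-31 * 8.0461e-17)
= 2.6956e-20 J
= 0.1683 eV

0.1683


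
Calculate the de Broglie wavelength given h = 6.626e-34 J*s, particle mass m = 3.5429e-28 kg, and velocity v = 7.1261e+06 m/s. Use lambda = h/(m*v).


lambda = h / (m * v)
= 6.626e-34 / (3.5429e-28 * 7.1261e+06)
= 6.626e-34 / 2.5247e-21
= 2.6245e-13 m

2.6245e-13


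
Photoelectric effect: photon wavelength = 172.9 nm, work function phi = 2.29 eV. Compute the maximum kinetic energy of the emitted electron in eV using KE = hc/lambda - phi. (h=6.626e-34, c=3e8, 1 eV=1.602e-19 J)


E_photon = hc / lambda
= (6.626e-34)(3e8) / (172.9e-9)
= 1.1497e-18 J
= 7.1765 eV
KE = E_photon - phi
= 7.1765 - 2.29
= 4.8865 eV

4.8865


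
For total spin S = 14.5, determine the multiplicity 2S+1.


Spin multiplicity = 2S + 1
= 2 * 14.5 + 1
= 29.0 + 1
= 30

30


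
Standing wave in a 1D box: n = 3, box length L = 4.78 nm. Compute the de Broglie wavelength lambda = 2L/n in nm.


lambda = 2L / n
= 2 * 4.78 / 3
= 9.56 / 3
= 3.1867 nm

3.1867


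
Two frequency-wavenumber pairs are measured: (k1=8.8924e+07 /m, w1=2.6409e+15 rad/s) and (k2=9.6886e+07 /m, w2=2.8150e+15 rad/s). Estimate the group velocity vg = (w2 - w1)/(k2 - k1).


vg = (w2 - w1) / (k2 - k1)
= (2.8150e+15 - 2.6409e+15) / (9.6886e+07 - 8.8924e+07)
= 1.7410e+14 / 7.9620e+06
= 2.1866e+07 m/s

2.1866e+07


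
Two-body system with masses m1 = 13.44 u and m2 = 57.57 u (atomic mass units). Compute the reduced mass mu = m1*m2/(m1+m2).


mu = m1 * m2 / (m1 + m2)
= 13.44 * 57.57 / (13.44 + 57.57)
= 773.7408 / 71.01
= 10.8962 u

10.8962


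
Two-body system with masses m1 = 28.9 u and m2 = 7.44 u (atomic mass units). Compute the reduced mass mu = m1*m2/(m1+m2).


mu = m1 * m2 / (m1 + m2)
= 28.9 * 7.44 / (28.9 + 7.44)
= 215.016 / 36.34
= 5.9168 u

5.9168


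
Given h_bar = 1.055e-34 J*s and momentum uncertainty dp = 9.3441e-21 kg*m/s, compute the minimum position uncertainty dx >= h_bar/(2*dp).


dx = h_bar / (2 * dp)
= 1.055e-34 / (2 * 9.3441e-21)
= 1.055e-34 / 1.8688e-20
= 5.6453e-15 m

5.6453e-15


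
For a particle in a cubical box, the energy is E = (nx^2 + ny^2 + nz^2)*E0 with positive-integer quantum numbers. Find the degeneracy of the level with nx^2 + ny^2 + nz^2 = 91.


Enumerate all (nx, ny, nz) with nx^2 + ny^2 + nz^2 = 91:
(1,3,9)
(1,9,3)
(3,1,9)
(3,9,1)
(9,1,3)
(9,3,1)
Total degeneracy = 6

6


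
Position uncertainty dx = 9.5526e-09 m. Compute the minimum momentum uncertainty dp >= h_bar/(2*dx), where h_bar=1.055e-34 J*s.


dp = h_bar / (2 * dx)
= 1.055e-34 / (2 * 9.5526e-09)
= 1.055e-34 / 1.9105e-08
= 5.5221e-27 kg*m/s

5.5221e-27


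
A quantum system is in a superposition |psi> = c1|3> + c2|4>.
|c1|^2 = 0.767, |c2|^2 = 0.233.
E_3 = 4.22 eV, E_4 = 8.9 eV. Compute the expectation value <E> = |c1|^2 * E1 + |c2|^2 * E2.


<E> = |c1|^2 * E1 + |c2|^2 * E2
= 0.767 * 4.22 + 0.233 * 8.9
= 3.2367 + 2.0737
= 5.3104 eV

5.3104


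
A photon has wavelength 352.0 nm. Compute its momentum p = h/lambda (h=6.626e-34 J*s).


p = h / lambda
= 6.626e-34 / (352.0e-9)
= 6.626e-34 / 3.5200e-07
= 1.8824e-27 kg*m/s

1.8824e-27


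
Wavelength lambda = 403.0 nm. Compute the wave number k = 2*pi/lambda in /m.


k = 2 * pi / lambda
= 6.2832 / (403.0e-9)
= 6.2832 / 4.0300e-07
= 1.5591e+07 /m

1.5591e+07


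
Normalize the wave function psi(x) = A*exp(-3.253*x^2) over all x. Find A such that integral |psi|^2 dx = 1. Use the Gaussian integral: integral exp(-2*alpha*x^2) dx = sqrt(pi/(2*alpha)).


integral |psi|^2 dx = A^2 * sqrt(pi/(2*alpha)) = 1
A^2 = sqrt(2*alpha/pi)
= sqrt(2 * 3.253 / pi)
= 1.439071
A = sqrt(1.439071)
= 1.1996

1.1996


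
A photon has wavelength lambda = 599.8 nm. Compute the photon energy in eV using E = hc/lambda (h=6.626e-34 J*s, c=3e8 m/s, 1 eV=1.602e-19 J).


E = hc / lambda
= (6.626e-34)(3e8) / (599.8e-9)
= 1.9878e-25 / 5.9980e-07
= 3.3141e-19 J
Converting to eV: 3.3141e-19 / 1.602e-19
= 2.0687 eV

2.0687


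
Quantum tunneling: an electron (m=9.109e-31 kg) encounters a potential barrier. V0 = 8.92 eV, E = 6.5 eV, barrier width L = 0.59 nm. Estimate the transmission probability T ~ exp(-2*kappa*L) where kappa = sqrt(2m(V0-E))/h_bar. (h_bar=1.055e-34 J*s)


V0 - E = 2.42 eV = 3.8768e-19 J
kappa = sqrt(2 * m * (V0-E)) / h_bar
= sqrt(2 * 9.109e-31 * 3.8768e-19) / 1.055e-34
= 7.9659e+09 /m
2*kappa*L = 2 * 7.9659e+09 * 0.59e-9
= 9.3998
T = exp(-9.3998) = 8.274021e-05

8.274021e-05


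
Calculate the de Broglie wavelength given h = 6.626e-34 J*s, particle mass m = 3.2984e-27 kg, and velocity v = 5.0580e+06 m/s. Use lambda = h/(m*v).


lambda = h / (m * v)
= 6.626e-34 / (3.2984e-27 * 5.0580e+06)
= 6.626e-34 / 1.6683e-20
= 3.9716e-14 m

3.9716e-14


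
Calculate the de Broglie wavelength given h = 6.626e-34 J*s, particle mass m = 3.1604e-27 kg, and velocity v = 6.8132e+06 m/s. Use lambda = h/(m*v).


lambda = h / (m * v)
= 6.626e-34 / (3.1604e-27 * 6.8132e+06)
= 6.626e-34 / 2.1532e-20
= 3.0772e-14 m

3.0772e-14


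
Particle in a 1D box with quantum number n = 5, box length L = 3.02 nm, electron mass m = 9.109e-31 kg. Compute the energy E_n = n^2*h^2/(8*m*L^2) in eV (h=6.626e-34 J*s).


E = n^2 * h^2 / (8 * m * L^2)
= 5^2 * (6.626e-34)^2 / (8 * 9.109e-31 * (3.02e-9)^2)
= 25 * 4.3904e-67 / (8 * 9.109e-31 * 9.1204e-18)
= 1.6515e-19 J
= 1.0309 eV

1.0309


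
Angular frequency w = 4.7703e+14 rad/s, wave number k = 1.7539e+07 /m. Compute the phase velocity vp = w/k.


vp = w / k
= 4.7703e+14 / 1.7539e+07
= 2.7198e+07 m/s

2.7198e+07


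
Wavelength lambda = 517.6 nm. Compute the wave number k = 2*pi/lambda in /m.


k = 2 * pi / lambda
= 6.2832 / (517.6e-9)
= 6.2832 / 5.1760e-07
= 1.2139e+07 /m

1.2139e+07


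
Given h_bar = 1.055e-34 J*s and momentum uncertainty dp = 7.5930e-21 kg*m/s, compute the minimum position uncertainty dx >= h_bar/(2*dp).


dx = h_bar / (2 * dp)
= 1.055e-34 / (2 * 7.5930e-21)
= 1.055e-34 / 1.5186e-20
= 6.9472e-15 m

6.9472e-15


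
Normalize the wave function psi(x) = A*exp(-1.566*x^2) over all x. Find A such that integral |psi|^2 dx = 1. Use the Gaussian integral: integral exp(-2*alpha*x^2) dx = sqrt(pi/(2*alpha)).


integral |psi|^2 dx = A^2 * sqrt(pi/(2*alpha)) = 1
A^2 = sqrt(2*alpha/pi)
= sqrt(2 * 1.566 / pi)
= 0.998472
A = sqrt(0.998472)
= 0.9992

0.9992


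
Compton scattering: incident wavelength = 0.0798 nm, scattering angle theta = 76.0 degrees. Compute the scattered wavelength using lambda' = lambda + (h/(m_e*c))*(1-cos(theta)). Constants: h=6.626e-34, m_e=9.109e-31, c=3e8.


Compton wavelength: h/(m_e*c) = 2.4247e-12 m
d_lambda = 2.4247e-12 * (1 - cos(76.0 deg))
= 2.4247e-12 * 0.758078
= 1.8381e-12 m = 0.001838 nm
lambda' = 0.0798 + 0.001838
= 0.081638 nm

0.081638


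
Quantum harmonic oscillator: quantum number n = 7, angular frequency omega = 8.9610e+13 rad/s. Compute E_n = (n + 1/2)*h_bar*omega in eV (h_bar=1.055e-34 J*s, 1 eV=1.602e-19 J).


E = (n + 1/2) * h_bar * omega
= (7 + 0.5) * 1.055e-34 * 8.9610e+13
= 7.5 * 9.4539e-21
= 7.0904e-20 J
= 0.4426 eV

0.4426


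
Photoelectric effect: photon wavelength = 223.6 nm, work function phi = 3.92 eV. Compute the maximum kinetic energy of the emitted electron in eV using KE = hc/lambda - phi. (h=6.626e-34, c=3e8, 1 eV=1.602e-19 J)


E_photon = hc / lambda
= (6.626e-34)(3e8) / (223.6e-9)
= 8.8900e-19 J
= 5.5493 eV
KE = E_photon - phi
= 5.5493 - 3.92
= 1.6293 eV

1.6293


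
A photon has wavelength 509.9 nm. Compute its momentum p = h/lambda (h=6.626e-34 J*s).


p = h / lambda
= 6.626e-34 / (509.9e-9)
= 6.626e-34 / 5.0990e-07
= 1.2995e-27 kg*m/s

1.2995e-27


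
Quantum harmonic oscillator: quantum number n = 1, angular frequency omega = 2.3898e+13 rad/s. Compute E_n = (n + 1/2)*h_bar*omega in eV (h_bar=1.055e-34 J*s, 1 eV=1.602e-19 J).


E = (n + 1/2) * h_bar * omega
= (1 + 0.5) * 1.055e-34 * 2.3898e+13
= 1.5 * 2.5212e-21
= 3.7819e-21 J
= 0.0236 eV

0.0236


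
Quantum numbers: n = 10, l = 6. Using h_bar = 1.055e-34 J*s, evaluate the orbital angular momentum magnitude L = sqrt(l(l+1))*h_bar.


L = sqrt(l*(l+1)) * h_bar
= sqrt(6 * 7) * 1.055e-34
= sqrt(42) * 1.055e-34
= 6.4807 * 1.055e-34
= 6.8372e-34 J*s

6.8372e-34


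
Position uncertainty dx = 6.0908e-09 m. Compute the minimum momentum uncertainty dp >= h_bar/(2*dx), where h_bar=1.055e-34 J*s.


dp = h_bar / (2 * dx)
= 1.055e-34 / (2 * 6.0908e-09)
= 1.055e-34 / 1.2182e-08
= 8.6606e-27 kg*m/s

8.6606e-27


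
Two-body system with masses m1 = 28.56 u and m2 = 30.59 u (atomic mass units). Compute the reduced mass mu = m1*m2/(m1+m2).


mu = m1 * m2 / (m1 + m2)
= 28.56 * 30.59 / (28.56 + 30.59)
= 873.6504 / 59.15
= 14.7701 u

14.7701


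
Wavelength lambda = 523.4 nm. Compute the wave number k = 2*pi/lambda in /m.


k = 2 * pi / lambda
= 6.2832 / (523.4e-9)
= 6.2832 / 5.2340e-07
= 1.2005e+07 /m

1.2005e+07


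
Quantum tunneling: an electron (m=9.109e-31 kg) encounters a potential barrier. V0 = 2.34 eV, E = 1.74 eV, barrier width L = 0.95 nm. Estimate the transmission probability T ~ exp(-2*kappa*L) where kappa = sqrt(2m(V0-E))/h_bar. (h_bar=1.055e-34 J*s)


V0 - E = 0.6 eV = 9.6120e-20 J
kappa = sqrt(2 * m * (V0-E)) / h_bar
= sqrt(2 * 9.109e-31 * 9.6120e-20) / 1.055e-34
= 3.9665e+09 /m
2*kappa*L = 2 * 3.9665e+09 * 0.95e-9
= 7.5363
T = exp(-7.5363) = 5.333656e-04

5.333656e-04


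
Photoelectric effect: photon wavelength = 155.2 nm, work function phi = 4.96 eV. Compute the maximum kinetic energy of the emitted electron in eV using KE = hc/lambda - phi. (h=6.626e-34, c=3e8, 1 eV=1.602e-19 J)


E_photon = hc / lambda
= (6.626e-34)(3e8) / (155.2e-9)
= 1.2808e-18 J
= 7.995 eV
KE = E_photon - phi
= 7.995 - 4.96
= 3.035 eV

3.035


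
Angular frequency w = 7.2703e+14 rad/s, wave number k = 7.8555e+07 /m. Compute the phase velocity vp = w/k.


vp = w / k
= 7.2703e+14 / 7.8555e+07
= 9.2550e+06 m/s

9.2550e+06


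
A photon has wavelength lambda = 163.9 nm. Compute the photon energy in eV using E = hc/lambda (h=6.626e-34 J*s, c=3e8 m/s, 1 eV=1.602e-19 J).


E = hc / lambda
= (6.626e-34)(3e8) / (163.9e-9)
= 1.9878e-25 / 1.6390e-07
= 1.2128e-18 J
Converting to eV: 1.2128e-18 / 1.602e-19
= 7.5706 eV

7.5706


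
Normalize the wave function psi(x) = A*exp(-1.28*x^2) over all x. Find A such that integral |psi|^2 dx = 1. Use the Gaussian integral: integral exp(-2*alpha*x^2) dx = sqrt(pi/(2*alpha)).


integral |psi|^2 dx = A^2 * sqrt(pi/(2*alpha)) = 1
A^2 = sqrt(2*alpha/pi)
= sqrt(2 * 1.28 / pi)
= 0.902703
A = sqrt(0.902703)
= 0.9501

0.9501


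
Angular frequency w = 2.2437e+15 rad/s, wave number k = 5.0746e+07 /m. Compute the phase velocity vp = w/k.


vp = w / k
= 2.2437e+15 / 5.0746e+07
= 4.4214e+07 m/s

4.4214e+07


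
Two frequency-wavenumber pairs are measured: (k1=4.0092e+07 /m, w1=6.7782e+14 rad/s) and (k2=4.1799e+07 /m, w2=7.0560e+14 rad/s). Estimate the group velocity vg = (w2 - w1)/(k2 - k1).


vg = (w2 - w1) / (k2 - k1)
= (7.0560e+14 - 6.7782e+14) / (4.1799e+07 - 4.0092e+07)
= 2.7780e+13 / 1.7070e+06
= 1.6274e+07 m/s

1.6274e+07


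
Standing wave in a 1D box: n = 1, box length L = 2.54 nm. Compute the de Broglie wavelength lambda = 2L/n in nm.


lambda = 2L / n
= 2 * 2.54 / 1
= 5.08 / 1
= 5.08 nm

5.08


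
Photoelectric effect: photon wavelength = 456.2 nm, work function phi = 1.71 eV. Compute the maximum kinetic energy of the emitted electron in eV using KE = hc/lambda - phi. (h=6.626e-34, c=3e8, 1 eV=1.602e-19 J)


E_photon = hc / lambda
= (6.626e-34)(3e8) / (456.2e-9)
= 4.3573e-19 J
= 2.7199 eV
KE = E_photon - phi
= 2.7199 - 1.71
= 1.0099 eV

1.0099


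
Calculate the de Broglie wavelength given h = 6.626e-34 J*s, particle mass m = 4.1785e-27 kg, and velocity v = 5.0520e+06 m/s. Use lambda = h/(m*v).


lambda = h / (m * v)
= 6.626e-34 / (4.1785e-27 * 5.0520e+06)
= 6.626e-34 / 2.1110e-20
= 3.1388e-14 m

3.1388e-14


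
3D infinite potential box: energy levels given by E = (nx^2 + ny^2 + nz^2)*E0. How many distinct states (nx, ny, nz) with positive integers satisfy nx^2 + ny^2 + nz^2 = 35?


Enumerate all (nx, ny, nz) with nx^2 + ny^2 + nz^2 = 35:
(1,3,5)
(1,5,3)
(3,1,5)
(3,5,1)
(5,1,3)
(5,3,1)
Total degeneracy = 6

6


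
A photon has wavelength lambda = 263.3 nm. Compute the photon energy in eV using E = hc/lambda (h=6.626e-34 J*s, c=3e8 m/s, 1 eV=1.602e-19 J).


E = hc / lambda
= (6.626e-34)(3e8) / (263.3e-9)
= 1.9878e-25 / 2.6330e-07
= 7.5496e-19 J
Converting to eV: 7.5496e-19 / 1.602e-19
= 4.7126 eV

4.7126


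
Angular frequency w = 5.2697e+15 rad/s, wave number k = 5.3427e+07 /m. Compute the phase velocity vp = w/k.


vp = w / k
= 5.2697e+15 / 5.3427e+07
= 9.8634e+07 m/s

9.8634e+07


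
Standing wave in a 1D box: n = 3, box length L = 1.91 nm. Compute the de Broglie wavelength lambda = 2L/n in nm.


lambda = 2L / n
= 2 * 1.91 / 3
= 3.82 / 3
= 1.2733 nm

1.2733


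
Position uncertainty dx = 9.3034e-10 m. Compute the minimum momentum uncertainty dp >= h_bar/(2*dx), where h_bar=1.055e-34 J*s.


dp = h_bar / (2 * dx)
= 1.055e-34 / (2 * 9.3034e-10)
= 1.055e-34 / 1.8607e-09
= 5.6700e-26 kg*m/s

5.6700e-26


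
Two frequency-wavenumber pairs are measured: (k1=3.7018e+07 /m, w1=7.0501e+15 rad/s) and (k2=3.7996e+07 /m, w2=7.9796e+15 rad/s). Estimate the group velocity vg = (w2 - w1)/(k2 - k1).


vg = (w2 - w1) / (k2 - k1)
= (7.9796e+15 - 7.0501e+15) / (3.7996e+07 - 3.7018e+07)
= 9.2950e+14 / 9.7800e+05
= 9.5041e+08 m/s

9.5041e+08
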